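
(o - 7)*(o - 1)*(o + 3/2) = o^3 - 13*o^2/2 - 5*o + 21/2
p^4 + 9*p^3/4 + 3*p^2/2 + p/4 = p*(p + 1/4)*(p + 1)^2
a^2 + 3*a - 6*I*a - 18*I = (a + 3)*(a - 6*I)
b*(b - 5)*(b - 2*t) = b^3 - 2*b^2*t - 5*b^2 + 10*b*t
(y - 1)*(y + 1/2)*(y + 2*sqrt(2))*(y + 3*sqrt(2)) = y^4 - y^3/2 + 5*sqrt(2)*y^3 - 5*sqrt(2)*y^2/2 + 23*y^2/2 - 6*y - 5*sqrt(2)*y/2 - 6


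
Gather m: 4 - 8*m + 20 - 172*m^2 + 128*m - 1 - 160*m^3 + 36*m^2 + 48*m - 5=-160*m^3 - 136*m^2 + 168*m + 18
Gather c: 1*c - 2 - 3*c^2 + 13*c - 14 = -3*c^2 + 14*c - 16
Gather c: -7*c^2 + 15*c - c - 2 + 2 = -7*c^2 + 14*c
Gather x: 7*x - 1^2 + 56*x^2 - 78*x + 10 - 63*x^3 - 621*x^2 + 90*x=-63*x^3 - 565*x^2 + 19*x + 9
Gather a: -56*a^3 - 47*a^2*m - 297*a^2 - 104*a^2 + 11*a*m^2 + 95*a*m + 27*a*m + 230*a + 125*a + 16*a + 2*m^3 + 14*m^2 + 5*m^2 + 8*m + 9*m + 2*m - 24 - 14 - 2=-56*a^3 + a^2*(-47*m - 401) + a*(11*m^2 + 122*m + 371) + 2*m^3 + 19*m^2 + 19*m - 40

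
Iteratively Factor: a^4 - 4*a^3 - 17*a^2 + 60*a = (a)*(a^3 - 4*a^2 - 17*a + 60) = a*(a - 3)*(a^2 - a - 20) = a*(a - 5)*(a - 3)*(a + 4)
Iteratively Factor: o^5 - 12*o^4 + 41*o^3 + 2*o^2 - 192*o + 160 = (o + 2)*(o^4 - 14*o^3 + 69*o^2 - 136*o + 80) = (o - 4)*(o + 2)*(o^3 - 10*o^2 + 29*o - 20) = (o - 5)*(o - 4)*(o + 2)*(o^2 - 5*o + 4) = (o - 5)*(o - 4)^2*(o + 2)*(o - 1)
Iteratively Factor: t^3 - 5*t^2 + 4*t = (t)*(t^2 - 5*t + 4) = t*(t - 1)*(t - 4)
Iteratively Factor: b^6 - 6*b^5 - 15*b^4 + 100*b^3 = (b)*(b^5 - 6*b^4 - 15*b^3 + 100*b^2) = b*(b + 4)*(b^4 - 10*b^3 + 25*b^2) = b*(b - 5)*(b + 4)*(b^3 - 5*b^2) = b^2*(b - 5)*(b + 4)*(b^2 - 5*b) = b^2*(b - 5)^2*(b + 4)*(b)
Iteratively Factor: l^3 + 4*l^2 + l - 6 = (l + 2)*(l^2 + 2*l - 3) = (l - 1)*(l + 2)*(l + 3)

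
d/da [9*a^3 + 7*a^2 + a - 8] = 27*a^2 + 14*a + 1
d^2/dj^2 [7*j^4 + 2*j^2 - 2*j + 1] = 84*j^2 + 4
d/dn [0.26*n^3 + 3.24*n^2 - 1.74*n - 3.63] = 0.78*n^2 + 6.48*n - 1.74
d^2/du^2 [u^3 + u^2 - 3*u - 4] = 6*u + 2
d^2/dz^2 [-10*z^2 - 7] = -20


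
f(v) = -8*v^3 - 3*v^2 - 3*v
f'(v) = -24*v^2 - 6*v - 3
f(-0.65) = 2.88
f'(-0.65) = -9.24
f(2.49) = -149.58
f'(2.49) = -166.74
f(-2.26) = 83.80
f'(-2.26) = -112.02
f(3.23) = -310.57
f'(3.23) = -272.77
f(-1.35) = 18.27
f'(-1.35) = -38.64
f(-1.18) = 12.51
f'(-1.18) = -29.34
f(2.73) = -193.32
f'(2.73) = -198.25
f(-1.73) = 37.63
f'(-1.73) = -64.45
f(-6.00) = 1638.00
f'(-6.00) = -831.00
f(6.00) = -1854.00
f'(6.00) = -903.00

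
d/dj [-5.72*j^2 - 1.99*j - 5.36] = -11.44*j - 1.99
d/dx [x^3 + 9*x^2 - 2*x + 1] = 3*x^2 + 18*x - 2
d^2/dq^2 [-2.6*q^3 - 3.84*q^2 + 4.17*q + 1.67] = -15.6*q - 7.68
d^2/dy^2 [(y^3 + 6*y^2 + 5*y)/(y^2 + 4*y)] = -6/(y^3 + 12*y^2 + 48*y + 64)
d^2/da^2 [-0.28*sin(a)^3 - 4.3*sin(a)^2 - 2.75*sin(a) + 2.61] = 2.96*sin(a) - 0.63*sin(3*a) - 8.6*cos(2*a)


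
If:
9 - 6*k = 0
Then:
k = 3/2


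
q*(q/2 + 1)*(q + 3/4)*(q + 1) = q^4/2 + 15*q^3/8 + 17*q^2/8 + 3*q/4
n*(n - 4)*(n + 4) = n^3 - 16*n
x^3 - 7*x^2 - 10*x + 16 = (x - 8)*(x - 1)*(x + 2)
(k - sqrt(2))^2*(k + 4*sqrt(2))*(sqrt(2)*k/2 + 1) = sqrt(2)*k^4/2 + 3*k^3 - 5*sqrt(2)*k^2 - 6*k + 8*sqrt(2)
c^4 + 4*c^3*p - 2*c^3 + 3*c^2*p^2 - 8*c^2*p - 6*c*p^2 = c*(c - 2)*(c + p)*(c + 3*p)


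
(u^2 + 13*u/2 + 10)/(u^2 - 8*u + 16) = (u^2 + 13*u/2 + 10)/(u^2 - 8*u + 16)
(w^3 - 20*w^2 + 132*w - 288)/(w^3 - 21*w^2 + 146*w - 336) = (w - 6)/(w - 7)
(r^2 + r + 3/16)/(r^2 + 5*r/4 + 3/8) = (4*r + 1)/(2*(2*r + 1))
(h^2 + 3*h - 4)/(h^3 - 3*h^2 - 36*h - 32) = (h - 1)/(h^2 - 7*h - 8)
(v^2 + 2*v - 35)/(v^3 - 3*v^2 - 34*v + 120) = (v + 7)/(v^2 + 2*v - 24)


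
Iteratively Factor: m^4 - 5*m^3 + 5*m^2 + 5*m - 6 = (m + 1)*(m^3 - 6*m^2 + 11*m - 6) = (m - 2)*(m + 1)*(m^2 - 4*m + 3) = (m - 3)*(m - 2)*(m + 1)*(m - 1)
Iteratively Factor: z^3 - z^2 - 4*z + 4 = (z + 2)*(z^2 - 3*z + 2) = (z - 2)*(z + 2)*(z - 1)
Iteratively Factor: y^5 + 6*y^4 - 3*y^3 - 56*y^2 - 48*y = (y + 4)*(y^4 + 2*y^3 - 11*y^2 - 12*y) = (y + 1)*(y + 4)*(y^3 + y^2 - 12*y) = (y - 3)*(y + 1)*(y + 4)*(y^2 + 4*y) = (y - 3)*(y + 1)*(y + 4)^2*(y)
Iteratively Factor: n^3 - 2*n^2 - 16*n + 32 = (n - 4)*(n^2 + 2*n - 8) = (n - 4)*(n - 2)*(n + 4)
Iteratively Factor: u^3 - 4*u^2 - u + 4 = (u - 4)*(u^2 - 1) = (u - 4)*(u - 1)*(u + 1)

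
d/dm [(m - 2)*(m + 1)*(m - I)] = 3*m^2 - 2*m*(1 + I) - 2 + I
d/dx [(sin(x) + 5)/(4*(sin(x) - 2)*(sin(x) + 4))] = (-10*sin(x) + cos(x)^2 - 19)*cos(x)/(4*(sin(x) - 2)^2*(sin(x) + 4)^2)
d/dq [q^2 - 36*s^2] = 2*q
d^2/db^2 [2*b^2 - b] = 4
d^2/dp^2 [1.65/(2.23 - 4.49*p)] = -66.52833/(4.49*p - 2.23)^3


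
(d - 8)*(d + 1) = d^2 - 7*d - 8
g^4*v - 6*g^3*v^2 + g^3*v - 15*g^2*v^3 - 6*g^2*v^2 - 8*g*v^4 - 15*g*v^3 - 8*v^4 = (g - 8*v)*(g + v)^2*(g*v + v)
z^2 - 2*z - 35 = (z - 7)*(z + 5)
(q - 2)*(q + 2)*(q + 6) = q^3 + 6*q^2 - 4*q - 24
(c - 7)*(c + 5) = c^2 - 2*c - 35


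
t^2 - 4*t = t*(t - 4)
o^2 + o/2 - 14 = (o - 7/2)*(o + 4)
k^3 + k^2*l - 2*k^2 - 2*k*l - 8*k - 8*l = (k - 4)*(k + 2)*(k + l)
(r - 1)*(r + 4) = r^2 + 3*r - 4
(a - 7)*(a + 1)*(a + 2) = a^3 - 4*a^2 - 19*a - 14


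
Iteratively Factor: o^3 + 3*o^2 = (o + 3)*(o^2) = o*(o + 3)*(o)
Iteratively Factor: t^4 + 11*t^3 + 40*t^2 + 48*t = (t + 3)*(t^3 + 8*t^2 + 16*t) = t*(t + 3)*(t^2 + 8*t + 16) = t*(t + 3)*(t + 4)*(t + 4)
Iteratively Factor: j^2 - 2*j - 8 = (j - 4)*(j + 2)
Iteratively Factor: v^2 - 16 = (v + 4)*(v - 4)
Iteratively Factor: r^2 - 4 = (r + 2)*(r - 2)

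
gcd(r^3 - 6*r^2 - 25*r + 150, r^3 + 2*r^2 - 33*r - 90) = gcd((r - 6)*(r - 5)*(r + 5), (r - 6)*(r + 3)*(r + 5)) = r^2 - r - 30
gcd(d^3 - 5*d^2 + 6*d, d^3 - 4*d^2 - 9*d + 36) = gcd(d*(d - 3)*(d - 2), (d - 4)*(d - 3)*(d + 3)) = d - 3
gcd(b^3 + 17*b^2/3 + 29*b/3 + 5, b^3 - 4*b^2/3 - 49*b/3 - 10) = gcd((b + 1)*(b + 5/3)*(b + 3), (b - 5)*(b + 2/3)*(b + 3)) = b + 3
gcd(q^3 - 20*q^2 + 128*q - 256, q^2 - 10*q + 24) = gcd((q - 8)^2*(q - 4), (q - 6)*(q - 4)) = q - 4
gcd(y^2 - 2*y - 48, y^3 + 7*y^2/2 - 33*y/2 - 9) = y + 6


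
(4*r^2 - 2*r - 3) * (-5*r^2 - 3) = -20*r^4 + 10*r^3 + 3*r^2 + 6*r + 9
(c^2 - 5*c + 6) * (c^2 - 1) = c^4 - 5*c^3 + 5*c^2 + 5*c - 6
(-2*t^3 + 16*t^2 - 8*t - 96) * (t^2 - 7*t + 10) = -2*t^5 + 30*t^4 - 140*t^3 + 120*t^2 + 592*t - 960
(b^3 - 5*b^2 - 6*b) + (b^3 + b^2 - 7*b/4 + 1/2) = 2*b^3 - 4*b^2 - 31*b/4 + 1/2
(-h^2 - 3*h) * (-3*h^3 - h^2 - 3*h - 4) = 3*h^5 + 10*h^4 + 6*h^3 + 13*h^2 + 12*h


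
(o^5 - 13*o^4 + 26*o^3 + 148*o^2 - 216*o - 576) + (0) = o^5 - 13*o^4 + 26*o^3 + 148*o^2 - 216*o - 576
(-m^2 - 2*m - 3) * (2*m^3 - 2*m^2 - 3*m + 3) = -2*m^5 - 2*m^4 + m^3 + 9*m^2 + 3*m - 9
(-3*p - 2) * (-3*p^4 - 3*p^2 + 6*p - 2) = 9*p^5 + 6*p^4 + 9*p^3 - 12*p^2 - 6*p + 4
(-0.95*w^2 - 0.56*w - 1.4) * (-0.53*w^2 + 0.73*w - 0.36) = 0.5035*w^4 - 0.3967*w^3 + 0.6752*w^2 - 0.8204*w + 0.504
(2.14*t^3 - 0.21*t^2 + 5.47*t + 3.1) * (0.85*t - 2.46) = 1.819*t^4 - 5.4429*t^3 + 5.1661*t^2 - 10.8212*t - 7.626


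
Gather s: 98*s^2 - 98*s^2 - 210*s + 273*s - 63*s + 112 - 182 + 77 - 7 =0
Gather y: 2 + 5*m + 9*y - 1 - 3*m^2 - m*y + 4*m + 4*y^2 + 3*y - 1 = -3*m^2 + 9*m + 4*y^2 + y*(12 - m)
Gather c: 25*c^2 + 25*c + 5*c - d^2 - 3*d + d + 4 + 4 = 25*c^2 + 30*c - d^2 - 2*d + 8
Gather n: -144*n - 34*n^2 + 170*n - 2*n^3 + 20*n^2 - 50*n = -2*n^3 - 14*n^2 - 24*n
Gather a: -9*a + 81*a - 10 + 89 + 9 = 72*a + 88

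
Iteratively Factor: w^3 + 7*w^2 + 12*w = (w)*(w^2 + 7*w + 12) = w*(w + 4)*(w + 3)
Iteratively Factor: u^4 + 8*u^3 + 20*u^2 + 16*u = (u + 2)*(u^3 + 6*u^2 + 8*u) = (u + 2)^2*(u^2 + 4*u) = u*(u + 2)^2*(u + 4)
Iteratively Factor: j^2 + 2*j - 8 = (j + 4)*(j - 2)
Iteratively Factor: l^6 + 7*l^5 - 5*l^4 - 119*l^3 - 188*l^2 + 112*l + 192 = (l - 4)*(l^5 + 11*l^4 + 39*l^3 + 37*l^2 - 40*l - 48) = (l - 4)*(l + 3)*(l^4 + 8*l^3 + 15*l^2 - 8*l - 16) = (l - 4)*(l - 1)*(l + 3)*(l^3 + 9*l^2 + 24*l + 16) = (l - 4)*(l - 1)*(l + 3)*(l + 4)*(l^2 + 5*l + 4) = (l - 4)*(l - 1)*(l + 3)*(l + 4)^2*(l + 1)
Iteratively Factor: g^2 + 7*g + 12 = (g + 3)*(g + 4)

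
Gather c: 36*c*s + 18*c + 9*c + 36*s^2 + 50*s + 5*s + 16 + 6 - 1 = c*(36*s + 27) + 36*s^2 + 55*s + 21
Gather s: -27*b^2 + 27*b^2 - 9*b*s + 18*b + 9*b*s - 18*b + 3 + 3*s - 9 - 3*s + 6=0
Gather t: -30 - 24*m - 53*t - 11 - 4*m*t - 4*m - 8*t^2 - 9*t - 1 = -28*m - 8*t^2 + t*(-4*m - 62) - 42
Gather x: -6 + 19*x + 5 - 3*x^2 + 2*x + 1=-3*x^2 + 21*x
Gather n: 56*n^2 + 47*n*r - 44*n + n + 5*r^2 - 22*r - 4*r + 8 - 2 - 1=56*n^2 + n*(47*r - 43) + 5*r^2 - 26*r + 5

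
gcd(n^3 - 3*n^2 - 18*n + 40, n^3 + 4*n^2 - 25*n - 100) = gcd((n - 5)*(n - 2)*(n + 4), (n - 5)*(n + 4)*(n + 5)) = n^2 - n - 20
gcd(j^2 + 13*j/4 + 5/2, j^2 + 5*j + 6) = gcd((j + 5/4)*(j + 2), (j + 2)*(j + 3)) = j + 2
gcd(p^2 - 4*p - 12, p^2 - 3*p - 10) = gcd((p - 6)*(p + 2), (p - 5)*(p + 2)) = p + 2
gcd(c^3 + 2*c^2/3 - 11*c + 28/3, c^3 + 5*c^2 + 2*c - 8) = c^2 + 3*c - 4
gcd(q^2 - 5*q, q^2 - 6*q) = q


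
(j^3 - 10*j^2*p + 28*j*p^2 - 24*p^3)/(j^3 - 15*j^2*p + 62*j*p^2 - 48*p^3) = (j^2 - 4*j*p + 4*p^2)/(j^2 - 9*j*p + 8*p^2)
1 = 1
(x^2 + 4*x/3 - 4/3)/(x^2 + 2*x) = (x - 2/3)/x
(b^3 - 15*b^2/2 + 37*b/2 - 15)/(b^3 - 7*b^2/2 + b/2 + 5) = (b - 3)/(b + 1)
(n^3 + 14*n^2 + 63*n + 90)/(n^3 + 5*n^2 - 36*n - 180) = (n + 3)/(n - 6)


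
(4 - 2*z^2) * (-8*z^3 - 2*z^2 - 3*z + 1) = 16*z^5 + 4*z^4 - 26*z^3 - 10*z^2 - 12*z + 4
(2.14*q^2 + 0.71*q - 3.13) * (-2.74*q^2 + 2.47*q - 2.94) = -5.8636*q^4 + 3.3404*q^3 + 4.0383*q^2 - 9.8185*q + 9.2022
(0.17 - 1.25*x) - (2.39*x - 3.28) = 3.45 - 3.64*x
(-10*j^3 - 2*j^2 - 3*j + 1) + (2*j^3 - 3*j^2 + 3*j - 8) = -8*j^3 - 5*j^2 - 7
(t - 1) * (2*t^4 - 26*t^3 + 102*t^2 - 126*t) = 2*t^5 - 28*t^4 + 128*t^3 - 228*t^2 + 126*t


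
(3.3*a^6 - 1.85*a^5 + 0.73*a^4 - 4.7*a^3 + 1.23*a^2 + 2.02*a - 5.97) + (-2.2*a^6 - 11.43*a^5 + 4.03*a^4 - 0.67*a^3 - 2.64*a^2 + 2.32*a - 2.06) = 1.1*a^6 - 13.28*a^5 + 4.76*a^4 - 5.37*a^3 - 1.41*a^2 + 4.34*a - 8.03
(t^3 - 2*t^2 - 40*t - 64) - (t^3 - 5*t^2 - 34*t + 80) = 3*t^2 - 6*t - 144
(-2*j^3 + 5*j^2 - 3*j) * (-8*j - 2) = 16*j^4 - 36*j^3 + 14*j^2 + 6*j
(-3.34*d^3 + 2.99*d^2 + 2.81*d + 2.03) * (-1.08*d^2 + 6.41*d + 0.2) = 3.6072*d^5 - 24.6386*d^4 + 15.4631*d^3 + 16.4177*d^2 + 13.5743*d + 0.406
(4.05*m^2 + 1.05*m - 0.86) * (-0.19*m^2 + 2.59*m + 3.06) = -0.7695*m^4 + 10.29*m^3 + 15.2759*m^2 + 0.9856*m - 2.6316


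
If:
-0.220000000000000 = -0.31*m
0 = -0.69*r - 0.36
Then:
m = 0.71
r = -0.52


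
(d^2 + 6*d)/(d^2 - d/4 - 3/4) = 4*d*(d + 6)/(4*d^2 - d - 3)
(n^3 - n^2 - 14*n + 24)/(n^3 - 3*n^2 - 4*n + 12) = (n + 4)/(n + 2)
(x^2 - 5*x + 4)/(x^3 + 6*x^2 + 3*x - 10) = (x - 4)/(x^2 + 7*x + 10)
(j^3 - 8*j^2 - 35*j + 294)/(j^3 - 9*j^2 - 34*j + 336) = (j - 7)/(j - 8)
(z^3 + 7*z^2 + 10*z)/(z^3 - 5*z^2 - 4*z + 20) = z*(z + 5)/(z^2 - 7*z + 10)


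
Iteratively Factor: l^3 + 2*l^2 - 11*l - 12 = (l - 3)*(l^2 + 5*l + 4) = (l - 3)*(l + 1)*(l + 4)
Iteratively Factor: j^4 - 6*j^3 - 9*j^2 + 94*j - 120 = (j - 5)*(j^3 - j^2 - 14*j + 24) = (j - 5)*(j - 3)*(j^2 + 2*j - 8) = (j - 5)*(j - 3)*(j + 4)*(j - 2)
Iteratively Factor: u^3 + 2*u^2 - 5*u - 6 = (u - 2)*(u^2 + 4*u + 3) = (u - 2)*(u + 3)*(u + 1)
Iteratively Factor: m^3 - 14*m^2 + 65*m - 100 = (m - 5)*(m^2 - 9*m + 20) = (m - 5)*(m - 4)*(m - 5)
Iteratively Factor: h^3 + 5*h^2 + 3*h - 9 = (h - 1)*(h^2 + 6*h + 9) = (h - 1)*(h + 3)*(h + 3)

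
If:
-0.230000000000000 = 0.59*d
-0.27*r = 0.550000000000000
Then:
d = -0.39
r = -2.04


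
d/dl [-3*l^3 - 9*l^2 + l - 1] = -9*l^2 - 18*l + 1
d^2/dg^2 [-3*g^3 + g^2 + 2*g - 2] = 2 - 18*g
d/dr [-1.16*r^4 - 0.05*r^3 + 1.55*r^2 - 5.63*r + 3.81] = -4.64*r^3 - 0.15*r^2 + 3.1*r - 5.63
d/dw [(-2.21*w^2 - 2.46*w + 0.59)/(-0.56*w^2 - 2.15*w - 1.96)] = (3.3739*w^2 + 9.324*w + 6.0901)/(0.3136*w^4 + 2.408*w^3 + 6.8177*w^2 + 8.428*w + 3.8416)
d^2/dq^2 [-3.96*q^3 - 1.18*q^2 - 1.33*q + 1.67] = -23.76*q - 2.36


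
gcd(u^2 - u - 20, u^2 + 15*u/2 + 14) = u + 4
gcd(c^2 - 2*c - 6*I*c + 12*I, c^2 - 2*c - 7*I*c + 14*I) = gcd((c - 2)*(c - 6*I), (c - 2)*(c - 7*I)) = c - 2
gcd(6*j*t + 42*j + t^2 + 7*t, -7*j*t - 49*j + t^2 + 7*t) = t + 7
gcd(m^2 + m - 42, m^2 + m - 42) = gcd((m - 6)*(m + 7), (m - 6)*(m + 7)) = m^2 + m - 42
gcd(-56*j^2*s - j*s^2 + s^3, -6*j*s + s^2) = s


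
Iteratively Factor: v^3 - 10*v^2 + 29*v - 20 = (v - 1)*(v^2 - 9*v + 20) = (v - 4)*(v - 1)*(v - 5)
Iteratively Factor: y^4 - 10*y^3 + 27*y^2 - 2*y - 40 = (y - 5)*(y^3 - 5*y^2 + 2*y + 8) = (y - 5)*(y + 1)*(y^2 - 6*y + 8) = (y - 5)*(y - 4)*(y + 1)*(y - 2)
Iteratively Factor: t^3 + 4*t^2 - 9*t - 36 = (t + 4)*(t^2 - 9) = (t + 3)*(t + 4)*(t - 3)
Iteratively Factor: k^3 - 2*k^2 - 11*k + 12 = (k - 1)*(k^2 - k - 12) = (k - 1)*(k + 3)*(k - 4)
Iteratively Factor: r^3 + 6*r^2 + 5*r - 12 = (r - 1)*(r^2 + 7*r + 12) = (r - 1)*(r + 4)*(r + 3)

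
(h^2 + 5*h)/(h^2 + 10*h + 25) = h/(h + 5)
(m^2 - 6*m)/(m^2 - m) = (m - 6)/(m - 1)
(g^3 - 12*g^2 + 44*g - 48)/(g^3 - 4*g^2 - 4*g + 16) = (g - 6)/(g + 2)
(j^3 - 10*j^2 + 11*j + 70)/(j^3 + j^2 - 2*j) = (j^2 - 12*j + 35)/(j*(j - 1))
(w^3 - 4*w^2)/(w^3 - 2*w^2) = (w - 4)/(w - 2)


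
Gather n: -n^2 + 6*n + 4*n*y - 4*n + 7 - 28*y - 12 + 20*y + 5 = -n^2 + n*(4*y + 2) - 8*y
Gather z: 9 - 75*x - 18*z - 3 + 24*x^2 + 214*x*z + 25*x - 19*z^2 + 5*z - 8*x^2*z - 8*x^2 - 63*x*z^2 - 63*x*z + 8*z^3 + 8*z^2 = 16*x^2 - 50*x + 8*z^3 + z^2*(-63*x - 11) + z*(-8*x^2 + 151*x - 13) + 6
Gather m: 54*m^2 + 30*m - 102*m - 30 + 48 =54*m^2 - 72*m + 18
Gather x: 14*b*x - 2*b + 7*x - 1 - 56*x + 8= -2*b + x*(14*b - 49) + 7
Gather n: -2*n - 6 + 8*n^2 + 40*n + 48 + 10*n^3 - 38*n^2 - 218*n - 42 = 10*n^3 - 30*n^2 - 180*n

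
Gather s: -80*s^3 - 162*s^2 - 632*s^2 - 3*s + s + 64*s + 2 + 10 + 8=-80*s^3 - 794*s^2 + 62*s + 20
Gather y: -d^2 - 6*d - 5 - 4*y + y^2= -d^2 - 6*d + y^2 - 4*y - 5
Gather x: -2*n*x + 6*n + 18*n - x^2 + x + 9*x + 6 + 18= 24*n - x^2 + x*(10 - 2*n) + 24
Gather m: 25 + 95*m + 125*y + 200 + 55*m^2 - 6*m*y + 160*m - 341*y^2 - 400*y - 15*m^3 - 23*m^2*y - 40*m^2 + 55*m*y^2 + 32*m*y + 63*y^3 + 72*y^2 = -15*m^3 + m^2*(15 - 23*y) + m*(55*y^2 + 26*y + 255) + 63*y^3 - 269*y^2 - 275*y + 225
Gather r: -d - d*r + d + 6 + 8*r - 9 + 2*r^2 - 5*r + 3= 2*r^2 + r*(3 - d)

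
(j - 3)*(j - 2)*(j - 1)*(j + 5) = j^4 - j^3 - 19*j^2 + 49*j - 30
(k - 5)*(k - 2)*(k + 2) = k^3 - 5*k^2 - 4*k + 20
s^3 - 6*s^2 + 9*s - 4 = (s - 4)*(s - 1)^2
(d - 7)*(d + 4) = d^2 - 3*d - 28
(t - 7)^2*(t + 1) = t^3 - 13*t^2 + 35*t + 49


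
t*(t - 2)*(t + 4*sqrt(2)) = t^3 - 2*t^2 + 4*sqrt(2)*t^2 - 8*sqrt(2)*t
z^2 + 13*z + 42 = (z + 6)*(z + 7)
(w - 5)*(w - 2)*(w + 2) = w^3 - 5*w^2 - 4*w + 20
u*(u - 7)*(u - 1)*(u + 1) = u^4 - 7*u^3 - u^2 + 7*u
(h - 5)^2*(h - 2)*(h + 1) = h^4 - 11*h^3 + 33*h^2 - 5*h - 50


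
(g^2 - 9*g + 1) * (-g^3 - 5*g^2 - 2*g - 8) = -g^5 + 4*g^4 + 42*g^3 + 5*g^2 + 70*g - 8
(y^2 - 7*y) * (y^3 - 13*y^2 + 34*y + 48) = y^5 - 20*y^4 + 125*y^3 - 190*y^2 - 336*y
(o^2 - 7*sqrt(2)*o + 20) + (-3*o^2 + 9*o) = -2*o^2 - 7*sqrt(2)*o + 9*o + 20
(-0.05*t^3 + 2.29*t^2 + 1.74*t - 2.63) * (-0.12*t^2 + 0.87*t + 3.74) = 0.006*t^5 - 0.3183*t^4 + 1.5965*t^3 + 10.394*t^2 + 4.2195*t - 9.8362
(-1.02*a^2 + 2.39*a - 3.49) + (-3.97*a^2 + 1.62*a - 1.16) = -4.99*a^2 + 4.01*a - 4.65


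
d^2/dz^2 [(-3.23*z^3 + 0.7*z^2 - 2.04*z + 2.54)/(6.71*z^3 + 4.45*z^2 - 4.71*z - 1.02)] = (4.54747350886464e-13*z^7 + 255.92611*z^6 - 1163.582442*z^5 + 874.310316*z^4 + 927.536386*z^3 - 421.443996*z^2 - 290.837484*z + 156.811044)/(302.111711*z^9 + 601.071735*z^8 - 237.566208*z^7 - 893.482091*z^6 - 15.983532*z^5 + 428.979177*z^4 + 44.728281*z^3 - 53.994006*z^2 - 14.700852*z - 1.061208)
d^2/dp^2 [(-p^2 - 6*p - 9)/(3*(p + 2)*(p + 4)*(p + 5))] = 2*(-p^6 - 18*p^5 - 138*p^4 - 592*p^3 - 1533*p^2 - 2286*p - 1516)/(3*(p^9 + 33*p^8 + 477*p^7 + 3959*p^6 + 20766*p^5 + 71292*p^4 + 159992*p^3 + 226080*p^2 + 182400*p + 64000))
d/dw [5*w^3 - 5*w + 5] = 15*w^2 - 5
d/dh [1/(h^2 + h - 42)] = (-2*h - 1)/(h^2 + h - 42)^2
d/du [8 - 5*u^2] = -10*u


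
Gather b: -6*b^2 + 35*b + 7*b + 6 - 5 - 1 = -6*b^2 + 42*b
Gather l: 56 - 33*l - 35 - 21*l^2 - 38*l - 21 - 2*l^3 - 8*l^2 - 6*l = -2*l^3 - 29*l^2 - 77*l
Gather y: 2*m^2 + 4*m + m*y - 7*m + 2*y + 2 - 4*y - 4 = 2*m^2 - 3*m + y*(m - 2) - 2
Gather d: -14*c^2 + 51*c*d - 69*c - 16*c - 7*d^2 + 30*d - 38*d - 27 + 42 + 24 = -14*c^2 - 85*c - 7*d^2 + d*(51*c - 8) + 39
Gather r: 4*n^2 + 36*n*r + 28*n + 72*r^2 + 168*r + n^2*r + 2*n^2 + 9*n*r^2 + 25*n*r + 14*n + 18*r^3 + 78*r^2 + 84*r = 6*n^2 + 42*n + 18*r^3 + r^2*(9*n + 150) + r*(n^2 + 61*n + 252)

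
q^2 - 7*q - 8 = (q - 8)*(q + 1)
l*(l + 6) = l^2 + 6*l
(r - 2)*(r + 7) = r^2 + 5*r - 14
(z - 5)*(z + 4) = z^2 - z - 20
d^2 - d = d*(d - 1)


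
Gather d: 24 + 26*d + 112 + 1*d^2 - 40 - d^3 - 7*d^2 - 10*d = -d^3 - 6*d^2 + 16*d + 96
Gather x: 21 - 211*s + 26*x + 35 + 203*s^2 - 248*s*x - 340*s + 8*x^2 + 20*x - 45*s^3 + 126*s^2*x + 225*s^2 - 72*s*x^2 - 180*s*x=-45*s^3 + 428*s^2 - 551*s + x^2*(8 - 72*s) + x*(126*s^2 - 428*s + 46) + 56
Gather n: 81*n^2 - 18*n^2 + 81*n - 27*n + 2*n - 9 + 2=63*n^2 + 56*n - 7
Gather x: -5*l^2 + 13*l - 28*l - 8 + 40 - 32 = -5*l^2 - 15*l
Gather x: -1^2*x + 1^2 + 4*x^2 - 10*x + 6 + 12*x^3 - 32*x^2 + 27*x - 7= 12*x^3 - 28*x^2 + 16*x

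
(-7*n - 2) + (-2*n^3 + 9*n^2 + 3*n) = -2*n^3 + 9*n^2 - 4*n - 2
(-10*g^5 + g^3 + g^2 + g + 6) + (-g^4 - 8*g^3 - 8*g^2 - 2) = -10*g^5 - g^4 - 7*g^3 - 7*g^2 + g + 4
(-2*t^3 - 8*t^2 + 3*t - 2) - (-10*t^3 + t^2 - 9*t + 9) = 8*t^3 - 9*t^2 + 12*t - 11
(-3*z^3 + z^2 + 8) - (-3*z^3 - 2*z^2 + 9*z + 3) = 3*z^2 - 9*z + 5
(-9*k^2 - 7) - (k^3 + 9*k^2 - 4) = -k^3 - 18*k^2 - 3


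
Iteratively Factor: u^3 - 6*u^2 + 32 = (u - 4)*(u^2 - 2*u - 8) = (u - 4)^2*(u + 2)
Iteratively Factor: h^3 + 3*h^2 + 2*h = (h + 1)*(h^2 + 2*h) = h*(h + 1)*(h + 2)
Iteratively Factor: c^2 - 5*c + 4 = (c - 1)*(c - 4)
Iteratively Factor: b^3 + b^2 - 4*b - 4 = (b - 2)*(b^2 + 3*b + 2) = (b - 2)*(b + 2)*(b + 1)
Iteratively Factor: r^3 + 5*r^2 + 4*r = (r)*(r^2 + 5*r + 4) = r*(r + 4)*(r + 1)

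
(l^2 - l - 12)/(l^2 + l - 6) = (l - 4)/(l - 2)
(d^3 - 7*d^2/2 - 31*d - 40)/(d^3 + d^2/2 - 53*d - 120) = (d + 2)/(d + 6)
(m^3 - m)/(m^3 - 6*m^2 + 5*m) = (m + 1)/(m - 5)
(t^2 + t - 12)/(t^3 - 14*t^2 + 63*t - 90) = (t + 4)/(t^2 - 11*t + 30)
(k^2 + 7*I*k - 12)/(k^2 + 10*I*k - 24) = (k + 3*I)/(k + 6*I)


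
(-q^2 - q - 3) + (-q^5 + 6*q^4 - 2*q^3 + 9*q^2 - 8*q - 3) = -q^5 + 6*q^4 - 2*q^3 + 8*q^2 - 9*q - 6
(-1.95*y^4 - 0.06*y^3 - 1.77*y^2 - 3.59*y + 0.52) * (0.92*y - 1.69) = -1.794*y^5 + 3.2403*y^4 - 1.527*y^3 - 0.3115*y^2 + 6.5455*y - 0.8788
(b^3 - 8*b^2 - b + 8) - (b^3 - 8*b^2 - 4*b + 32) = 3*b - 24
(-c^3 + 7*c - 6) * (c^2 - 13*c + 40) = -c^5 + 13*c^4 - 33*c^3 - 97*c^2 + 358*c - 240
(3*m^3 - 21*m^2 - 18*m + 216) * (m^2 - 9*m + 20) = 3*m^5 - 48*m^4 + 231*m^3 - 42*m^2 - 2304*m + 4320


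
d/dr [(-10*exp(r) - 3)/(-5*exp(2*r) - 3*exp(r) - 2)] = (-(10*exp(r) + 3)^2 + 50*exp(2*r) + 30*exp(r) + 20)*exp(r)/(5*exp(2*r) + 3*exp(r) + 2)^2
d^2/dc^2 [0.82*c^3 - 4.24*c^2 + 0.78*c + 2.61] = 4.92*c - 8.48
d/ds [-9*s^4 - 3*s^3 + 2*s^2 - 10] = s*(-36*s^2 - 9*s + 4)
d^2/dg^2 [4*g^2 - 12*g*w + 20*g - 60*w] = 8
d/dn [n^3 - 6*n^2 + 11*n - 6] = 3*n^2 - 12*n + 11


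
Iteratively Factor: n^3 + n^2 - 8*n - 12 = (n - 3)*(n^2 + 4*n + 4) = (n - 3)*(n + 2)*(n + 2)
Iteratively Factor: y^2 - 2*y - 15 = (y - 5)*(y + 3)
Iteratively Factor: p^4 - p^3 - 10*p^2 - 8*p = (p - 4)*(p^3 + 3*p^2 + 2*p) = p*(p - 4)*(p^2 + 3*p + 2) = p*(p - 4)*(p + 1)*(p + 2)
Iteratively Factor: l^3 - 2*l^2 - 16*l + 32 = (l - 4)*(l^2 + 2*l - 8) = (l - 4)*(l - 2)*(l + 4)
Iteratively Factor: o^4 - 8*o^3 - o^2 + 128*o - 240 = (o - 5)*(o^3 - 3*o^2 - 16*o + 48) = (o - 5)*(o - 3)*(o^2 - 16) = (o - 5)*(o - 4)*(o - 3)*(o + 4)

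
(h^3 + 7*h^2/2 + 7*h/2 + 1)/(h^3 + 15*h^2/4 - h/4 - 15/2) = 2*(2*h^2 + 3*h + 1)/(4*h^2 + 7*h - 15)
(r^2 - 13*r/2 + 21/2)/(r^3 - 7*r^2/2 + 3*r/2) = (2*r - 7)/(r*(2*r - 1))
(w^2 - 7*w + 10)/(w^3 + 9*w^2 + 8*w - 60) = (w - 5)/(w^2 + 11*w + 30)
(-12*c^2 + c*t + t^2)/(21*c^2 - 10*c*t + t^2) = (4*c + t)/(-7*c + t)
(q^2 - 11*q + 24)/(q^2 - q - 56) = (q - 3)/(q + 7)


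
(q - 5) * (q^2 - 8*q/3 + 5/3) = q^3 - 23*q^2/3 + 15*q - 25/3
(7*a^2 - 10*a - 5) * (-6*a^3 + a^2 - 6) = -42*a^5 + 67*a^4 + 20*a^3 - 47*a^2 + 60*a + 30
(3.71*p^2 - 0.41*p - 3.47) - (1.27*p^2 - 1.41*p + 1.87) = 2.44*p^2 + 1.0*p - 5.34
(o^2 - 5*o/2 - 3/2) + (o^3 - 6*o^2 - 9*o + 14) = o^3 - 5*o^2 - 23*o/2 + 25/2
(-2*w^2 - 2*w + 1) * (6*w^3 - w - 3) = -12*w^5 - 12*w^4 + 8*w^3 + 8*w^2 + 5*w - 3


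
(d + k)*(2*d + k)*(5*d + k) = 10*d^3 + 17*d^2*k + 8*d*k^2 + k^3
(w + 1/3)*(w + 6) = w^2 + 19*w/3 + 2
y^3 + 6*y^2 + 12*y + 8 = (y + 2)^3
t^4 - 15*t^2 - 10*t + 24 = (t - 4)*(t - 1)*(t + 2)*(t + 3)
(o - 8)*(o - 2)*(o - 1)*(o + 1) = o^4 - 10*o^3 + 15*o^2 + 10*o - 16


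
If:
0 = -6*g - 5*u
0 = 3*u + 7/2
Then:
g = 35/36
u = -7/6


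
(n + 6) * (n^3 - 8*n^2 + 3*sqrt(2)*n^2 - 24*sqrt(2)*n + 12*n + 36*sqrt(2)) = n^4 - 2*n^3 + 3*sqrt(2)*n^3 - 36*n^2 - 6*sqrt(2)*n^2 - 108*sqrt(2)*n + 72*n + 216*sqrt(2)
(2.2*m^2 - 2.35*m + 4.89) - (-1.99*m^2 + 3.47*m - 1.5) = 4.19*m^2 - 5.82*m + 6.39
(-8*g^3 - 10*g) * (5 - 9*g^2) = 72*g^5 + 50*g^3 - 50*g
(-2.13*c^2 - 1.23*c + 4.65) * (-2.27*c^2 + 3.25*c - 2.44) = 4.8351*c^4 - 4.1304*c^3 - 9.3558*c^2 + 18.1137*c - 11.346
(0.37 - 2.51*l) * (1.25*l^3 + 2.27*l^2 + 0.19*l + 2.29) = -3.1375*l^4 - 5.2352*l^3 + 0.363*l^2 - 5.6776*l + 0.8473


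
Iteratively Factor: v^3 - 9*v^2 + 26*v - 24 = (v - 2)*(v^2 - 7*v + 12) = (v - 3)*(v - 2)*(v - 4)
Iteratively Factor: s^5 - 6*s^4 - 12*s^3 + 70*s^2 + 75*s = (s)*(s^4 - 6*s^3 - 12*s^2 + 70*s + 75) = s*(s - 5)*(s^3 - s^2 - 17*s - 15) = s*(s - 5)*(s + 1)*(s^2 - 2*s - 15) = s*(s - 5)*(s + 1)*(s + 3)*(s - 5)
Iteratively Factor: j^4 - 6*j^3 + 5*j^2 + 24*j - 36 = (j - 2)*(j^3 - 4*j^2 - 3*j + 18) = (j - 2)*(j + 2)*(j^2 - 6*j + 9) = (j - 3)*(j - 2)*(j + 2)*(j - 3)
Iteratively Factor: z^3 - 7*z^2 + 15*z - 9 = (z - 3)*(z^2 - 4*z + 3) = (z - 3)*(z - 1)*(z - 3)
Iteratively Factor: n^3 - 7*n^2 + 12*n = (n)*(n^2 - 7*n + 12) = n*(n - 3)*(n - 4)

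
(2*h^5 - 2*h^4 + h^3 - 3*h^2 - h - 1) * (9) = 18*h^5 - 18*h^4 + 9*h^3 - 27*h^2 - 9*h - 9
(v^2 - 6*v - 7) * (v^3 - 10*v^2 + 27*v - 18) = v^5 - 16*v^4 + 80*v^3 - 110*v^2 - 81*v + 126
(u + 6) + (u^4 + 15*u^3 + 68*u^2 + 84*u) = u^4 + 15*u^3 + 68*u^2 + 85*u + 6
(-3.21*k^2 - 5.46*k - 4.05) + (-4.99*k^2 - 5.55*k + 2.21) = -8.2*k^2 - 11.01*k - 1.84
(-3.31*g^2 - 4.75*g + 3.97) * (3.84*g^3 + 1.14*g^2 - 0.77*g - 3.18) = -12.7104*g^5 - 22.0134*g^4 + 12.3785*g^3 + 18.7091*g^2 + 12.0481*g - 12.6246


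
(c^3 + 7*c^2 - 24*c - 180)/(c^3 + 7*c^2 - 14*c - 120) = (c^2 + c - 30)/(c^2 + c - 20)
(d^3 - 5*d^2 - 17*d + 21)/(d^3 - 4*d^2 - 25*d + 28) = (d + 3)/(d + 4)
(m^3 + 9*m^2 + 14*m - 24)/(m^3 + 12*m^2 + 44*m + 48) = (m - 1)/(m + 2)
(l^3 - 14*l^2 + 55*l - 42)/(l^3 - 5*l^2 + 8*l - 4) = (l^2 - 13*l + 42)/(l^2 - 4*l + 4)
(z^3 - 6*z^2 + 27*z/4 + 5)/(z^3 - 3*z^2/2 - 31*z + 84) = (4*z^2 - 8*z - 5)/(2*(2*z^2 + 5*z - 42))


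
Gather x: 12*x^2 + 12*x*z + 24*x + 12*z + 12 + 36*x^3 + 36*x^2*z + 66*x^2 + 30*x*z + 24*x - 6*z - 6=36*x^3 + x^2*(36*z + 78) + x*(42*z + 48) + 6*z + 6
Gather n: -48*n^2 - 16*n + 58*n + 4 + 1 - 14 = -48*n^2 + 42*n - 9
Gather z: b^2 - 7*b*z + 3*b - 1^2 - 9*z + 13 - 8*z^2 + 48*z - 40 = b^2 + 3*b - 8*z^2 + z*(39 - 7*b) - 28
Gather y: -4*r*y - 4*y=y*(-4*r - 4)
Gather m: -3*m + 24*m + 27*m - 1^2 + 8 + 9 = 48*m + 16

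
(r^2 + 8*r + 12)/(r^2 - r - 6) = (r + 6)/(r - 3)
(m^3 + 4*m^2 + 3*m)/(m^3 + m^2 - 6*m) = (m + 1)/(m - 2)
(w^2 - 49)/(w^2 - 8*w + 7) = (w + 7)/(w - 1)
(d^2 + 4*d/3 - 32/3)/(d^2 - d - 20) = (d - 8/3)/(d - 5)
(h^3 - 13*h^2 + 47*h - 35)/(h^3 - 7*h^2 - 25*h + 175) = (h - 1)/(h + 5)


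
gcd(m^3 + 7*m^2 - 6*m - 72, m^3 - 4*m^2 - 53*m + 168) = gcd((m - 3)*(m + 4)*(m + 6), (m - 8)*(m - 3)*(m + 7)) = m - 3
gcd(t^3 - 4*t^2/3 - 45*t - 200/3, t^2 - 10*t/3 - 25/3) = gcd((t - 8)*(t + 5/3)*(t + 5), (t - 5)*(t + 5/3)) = t + 5/3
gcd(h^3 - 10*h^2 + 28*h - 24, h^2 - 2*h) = h - 2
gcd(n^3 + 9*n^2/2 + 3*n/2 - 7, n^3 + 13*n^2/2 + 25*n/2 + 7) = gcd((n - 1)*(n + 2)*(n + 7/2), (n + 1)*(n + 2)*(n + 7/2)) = n^2 + 11*n/2 + 7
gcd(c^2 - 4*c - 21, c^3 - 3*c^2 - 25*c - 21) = c^2 - 4*c - 21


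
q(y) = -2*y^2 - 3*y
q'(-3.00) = 9.00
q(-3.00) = -9.00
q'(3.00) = -15.00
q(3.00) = -27.00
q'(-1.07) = 1.28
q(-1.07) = 0.92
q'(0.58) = -5.32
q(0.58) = -2.41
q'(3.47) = -16.88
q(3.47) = -34.49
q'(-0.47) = -1.12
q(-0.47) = 0.97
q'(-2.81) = 8.24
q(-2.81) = -7.36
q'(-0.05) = -2.80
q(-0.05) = 0.14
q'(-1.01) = 1.04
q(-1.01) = 0.99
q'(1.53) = -9.12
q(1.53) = -9.27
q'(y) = -4*y - 3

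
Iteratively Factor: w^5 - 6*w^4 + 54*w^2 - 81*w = (w + 3)*(w^4 - 9*w^3 + 27*w^2 - 27*w) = w*(w + 3)*(w^3 - 9*w^2 + 27*w - 27) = w*(w - 3)*(w + 3)*(w^2 - 6*w + 9) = w*(w - 3)^2*(w + 3)*(w - 3)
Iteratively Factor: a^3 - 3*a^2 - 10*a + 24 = (a - 2)*(a^2 - a - 12) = (a - 4)*(a - 2)*(a + 3)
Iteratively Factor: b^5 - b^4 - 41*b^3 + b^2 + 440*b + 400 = (b - 5)*(b^4 + 4*b^3 - 21*b^2 - 104*b - 80) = (b - 5)*(b + 4)*(b^3 - 21*b - 20) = (b - 5)*(b + 4)^2*(b^2 - 4*b - 5) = (b - 5)*(b + 1)*(b + 4)^2*(b - 5)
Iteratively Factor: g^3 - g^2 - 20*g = (g + 4)*(g^2 - 5*g) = g*(g + 4)*(g - 5)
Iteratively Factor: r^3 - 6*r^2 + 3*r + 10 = (r - 2)*(r^2 - 4*r - 5) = (r - 5)*(r - 2)*(r + 1)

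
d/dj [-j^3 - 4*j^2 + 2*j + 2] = -3*j^2 - 8*j + 2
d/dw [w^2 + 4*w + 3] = 2*w + 4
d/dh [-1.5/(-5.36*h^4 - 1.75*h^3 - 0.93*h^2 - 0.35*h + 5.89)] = (-32.16*h^3 - 7.875*h^2 - 2.79*h - 0.525)/(5.36*h^4 + 1.75*h^3 + 0.93*h^2 + 0.35*h - 5.89)^2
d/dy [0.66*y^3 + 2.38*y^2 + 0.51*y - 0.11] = 1.98*y^2 + 4.76*y + 0.51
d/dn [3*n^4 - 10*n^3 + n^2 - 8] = 2*n*(6*n^2 - 15*n + 1)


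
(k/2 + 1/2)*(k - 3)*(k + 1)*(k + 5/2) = k^4/2 + 3*k^3/4 - 15*k^2/4 - 31*k/4 - 15/4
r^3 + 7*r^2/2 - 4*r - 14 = (r - 2)*(r + 2)*(r + 7/2)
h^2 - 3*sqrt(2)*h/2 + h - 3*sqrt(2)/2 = (h + 1)*(h - 3*sqrt(2)/2)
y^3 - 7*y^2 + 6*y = y*(y - 6)*(y - 1)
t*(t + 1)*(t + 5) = t^3 + 6*t^2 + 5*t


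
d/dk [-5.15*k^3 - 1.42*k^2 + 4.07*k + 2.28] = -15.45*k^2 - 2.84*k + 4.07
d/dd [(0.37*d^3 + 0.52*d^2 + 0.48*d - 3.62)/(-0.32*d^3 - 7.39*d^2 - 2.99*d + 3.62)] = (-2.5679*d^4 - 1.9054*d^3 + 2.5354*d^2 - 49.7388*d - 9.0862)/(0.1024*d^6 + 4.7296*d^5 + 56.5257*d^4 + 41.8754*d^3 - 44.5635*d^2 - 21.6476*d + 13.1044)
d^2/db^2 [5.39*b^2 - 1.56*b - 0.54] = 10.7800000000000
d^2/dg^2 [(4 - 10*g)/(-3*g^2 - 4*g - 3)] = 4*(4*(3*g + 2)^2*(5*g - 2) - (45*g + 14)*(3*g^2 + 4*g + 3))/(3*g^2 + 4*g + 3)^3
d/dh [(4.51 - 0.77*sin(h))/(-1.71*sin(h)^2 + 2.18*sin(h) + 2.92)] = (-1.3167*sin(h)^2 + 15.4242*sin(h) - 12.0802)*cos(h)/(2.9241*sin(h)^4 - 7.4556*sin(h)^3 - 5.234*sin(h)^2 + 12.7312*sin(h) + 8.5264)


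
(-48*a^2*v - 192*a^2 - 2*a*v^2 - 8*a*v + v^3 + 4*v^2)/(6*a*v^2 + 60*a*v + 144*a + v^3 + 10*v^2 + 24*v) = (-8*a + v)/(v + 6)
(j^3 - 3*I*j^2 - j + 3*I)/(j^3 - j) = (j - 3*I)/j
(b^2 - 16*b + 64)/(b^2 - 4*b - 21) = (-b^2 + 16*b - 64)/(-b^2 + 4*b + 21)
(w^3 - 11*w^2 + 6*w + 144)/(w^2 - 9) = (w^2 - 14*w + 48)/(w - 3)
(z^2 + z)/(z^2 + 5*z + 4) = z/(z + 4)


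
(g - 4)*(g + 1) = g^2 - 3*g - 4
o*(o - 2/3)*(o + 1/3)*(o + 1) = o^4 + 2*o^3/3 - 5*o^2/9 - 2*o/9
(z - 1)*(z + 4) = z^2 + 3*z - 4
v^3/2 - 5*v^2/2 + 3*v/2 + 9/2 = (v/2 + 1/2)*(v - 3)^2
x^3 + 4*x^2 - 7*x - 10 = (x - 2)*(x + 1)*(x + 5)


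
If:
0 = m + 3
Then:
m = -3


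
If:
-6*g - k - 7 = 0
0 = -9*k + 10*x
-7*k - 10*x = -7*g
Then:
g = -112/103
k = -49/103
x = -441/1030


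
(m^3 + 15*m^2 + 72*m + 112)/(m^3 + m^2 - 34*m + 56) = (m^2 + 8*m + 16)/(m^2 - 6*m + 8)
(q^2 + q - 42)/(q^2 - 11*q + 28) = (q^2 + q - 42)/(q^2 - 11*q + 28)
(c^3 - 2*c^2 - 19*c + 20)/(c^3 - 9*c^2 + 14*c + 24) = (c^3 - 2*c^2 - 19*c + 20)/(c^3 - 9*c^2 + 14*c + 24)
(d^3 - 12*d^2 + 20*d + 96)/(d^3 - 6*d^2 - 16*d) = (d - 6)/d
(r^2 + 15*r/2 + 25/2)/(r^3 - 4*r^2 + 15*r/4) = 2*(2*r^2 + 15*r + 25)/(r*(4*r^2 - 16*r + 15))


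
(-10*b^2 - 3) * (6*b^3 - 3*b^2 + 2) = -60*b^5 + 30*b^4 - 18*b^3 - 11*b^2 - 6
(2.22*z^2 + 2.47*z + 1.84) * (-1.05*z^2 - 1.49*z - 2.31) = -2.331*z^4 - 5.9013*z^3 - 10.7405*z^2 - 8.4473*z - 4.2504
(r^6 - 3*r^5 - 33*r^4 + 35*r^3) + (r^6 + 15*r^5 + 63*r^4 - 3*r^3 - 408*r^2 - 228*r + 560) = 2*r^6 + 12*r^5 + 30*r^4 + 32*r^3 - 408*r^2 - 228*r + 560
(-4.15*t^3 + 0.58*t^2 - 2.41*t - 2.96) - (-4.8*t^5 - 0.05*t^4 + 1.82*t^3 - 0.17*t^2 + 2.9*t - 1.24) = 4.8*t^5 + 0.05*t^4 - 5.97*t^3 + 0.75*t^2 - 5.31*t - 1.72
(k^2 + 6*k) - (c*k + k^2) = -c*k + 6*k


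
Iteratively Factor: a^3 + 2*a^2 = (a)*(a^2 + 2*a) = a*(a + 2)*(a)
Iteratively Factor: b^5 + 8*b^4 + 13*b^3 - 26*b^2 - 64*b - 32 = (b + 4)*(b^4 + 4*b^3 - 3*b^2 - 14*b - 8) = (b - 2)*(b + 4)*(b^3 + 6*b^2 + 9*b + 4) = (b - 2)*(b + 4)^2*(b^2 + 2*b + 1) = (b - 2)*(b + 1)*(b + 4)^2*(b + 1)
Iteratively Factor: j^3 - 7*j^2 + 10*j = (j - 2)*(j^2 - 5*j) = j*(j - 2)*(j - 5)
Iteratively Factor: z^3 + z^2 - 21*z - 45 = (z + 3)*(z^2 - 2*z - 15) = (z + 3)^2*(z - 5)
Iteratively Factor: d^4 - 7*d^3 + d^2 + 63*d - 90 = (d + 3)*(d^3 - 10*d^2 + 31*d - 30) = (d - 2)*(d + 3)*(d^2 - 8*d + 15) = (d - 5)*(d - 2)*(d + 3)*(d - 3)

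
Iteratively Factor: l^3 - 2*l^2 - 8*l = (l - 4)*(l^2 + 2*l) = (l - 4)*(l + 2)*(l)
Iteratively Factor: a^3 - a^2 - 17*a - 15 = (a + 1)*(a^2 - 2*a - 15) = (a - 5)*(a + 1)*(a + 3)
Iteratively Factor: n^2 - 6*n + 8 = (n - 2)*(n - 4)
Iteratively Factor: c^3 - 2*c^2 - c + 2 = (c - 1)*(c^2 - c - 2) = (c - 2)*(c - 1)*(c + 1)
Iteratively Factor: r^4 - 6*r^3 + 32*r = (r - 4)*(r^3 - 2*r^2 - 8*r) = r*(r - 4)*(r^2 - 2*r - 8) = r*(r - 4)*(r + 2)*(r - 4)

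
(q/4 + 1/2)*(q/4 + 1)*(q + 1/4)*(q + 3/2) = q^4/16 + 31*q^3/64 + 151*q^2/128 + 65*q/64 + 3/16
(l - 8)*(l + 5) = l^2 - 3*l - 40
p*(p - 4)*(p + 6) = p^3 + 2*p^2 - 24*p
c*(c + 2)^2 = c^3 + 4*c^2 + 4*c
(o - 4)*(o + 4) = o^2 - 16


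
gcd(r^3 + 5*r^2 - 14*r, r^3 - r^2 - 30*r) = r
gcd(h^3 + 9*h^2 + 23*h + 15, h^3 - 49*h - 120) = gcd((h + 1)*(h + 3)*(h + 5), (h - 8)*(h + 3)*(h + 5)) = h^2 + 8*h + 15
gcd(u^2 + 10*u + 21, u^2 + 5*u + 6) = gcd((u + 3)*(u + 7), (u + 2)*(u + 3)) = u + 3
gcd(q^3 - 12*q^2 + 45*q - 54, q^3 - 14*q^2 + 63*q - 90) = q^2 - 9*q + 18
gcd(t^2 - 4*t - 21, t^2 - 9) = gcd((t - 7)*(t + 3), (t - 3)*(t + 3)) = t + 3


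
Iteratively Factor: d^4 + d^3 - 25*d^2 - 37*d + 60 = (d - 1)*(d^3 + 2*d^2 - 23*d - 60) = (d - 1)*(d + 4)*(d^2 - 2*d - 15) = (d - 5)*(d - 1)*(d + 4)*(d + 3)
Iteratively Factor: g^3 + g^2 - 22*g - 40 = (g - 5)*(g^2 + 6*g + 8) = (g - 5)*(g + 4)*(g + 2)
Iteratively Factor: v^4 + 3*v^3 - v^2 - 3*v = (v + 1)*(v^3 + 2*v^2 - 3*v) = (v - 1)*(v + 1)*(v^2 + 3*v) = v*(v - 1)*(v + 1)*(v + 3)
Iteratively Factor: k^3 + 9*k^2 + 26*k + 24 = (k + 4)*(k^2 + 5*k + 6) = (k + 3)*(k + 4)*(k + 2)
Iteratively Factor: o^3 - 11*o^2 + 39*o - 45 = (o - 3)*(o^2 - 8*o + 15) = (o - 3)^2*(o - 5)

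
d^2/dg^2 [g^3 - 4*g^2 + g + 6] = 6*g - 8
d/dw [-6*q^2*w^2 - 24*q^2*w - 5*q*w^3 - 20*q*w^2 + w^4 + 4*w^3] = -12*q^2*w - 24*q^2 - 15*q*w^2 - 40*q*w + 4*w^3 + 12*w^2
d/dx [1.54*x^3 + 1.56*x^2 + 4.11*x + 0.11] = 4.62*x^2 + 3.12*x + 4.11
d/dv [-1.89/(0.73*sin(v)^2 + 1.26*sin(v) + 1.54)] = (2.7594*sin(v) + 2.3814)*cos(v)/(0.73*sin(v)^2 + 1.26*sin(v) + 1.54)^2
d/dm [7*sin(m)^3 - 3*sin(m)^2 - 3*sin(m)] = 3*(7*sin(m)^2 - 2*sin(m) - 1)*cos(m)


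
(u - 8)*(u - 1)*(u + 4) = u^3 - 5*u^2 - 28*u + 32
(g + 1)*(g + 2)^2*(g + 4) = g^4 + 9*g^3 + 28*g^2 + 36*g + 16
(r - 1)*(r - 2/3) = r^2 - 5*r/3 + 2/3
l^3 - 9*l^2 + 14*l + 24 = (l - 6)*(l - 4)*(l + 1)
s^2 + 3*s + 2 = (s + 1)*(s + 2)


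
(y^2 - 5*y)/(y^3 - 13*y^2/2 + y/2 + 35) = 2*y/(2*y^2 - 3*y - 14)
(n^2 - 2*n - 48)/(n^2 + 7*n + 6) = (n - 8)/(n + 1)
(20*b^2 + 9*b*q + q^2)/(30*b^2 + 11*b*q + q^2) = (4*b + q)/(6*b + q)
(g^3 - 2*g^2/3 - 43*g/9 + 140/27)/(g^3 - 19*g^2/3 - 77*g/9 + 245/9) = (g - 4/3)/(g - 7)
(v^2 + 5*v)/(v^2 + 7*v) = (v + 5)/(v + 7)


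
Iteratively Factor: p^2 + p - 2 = (p + 2)*(p - 1)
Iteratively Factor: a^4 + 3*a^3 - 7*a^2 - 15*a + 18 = (a - 2)*(a^3 + 5*a^2 + 3*a - 9) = (a - 2)*(a + 3)*(a^2 + 2*a - 3) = (a - 2)*(a - 1)*(a + 3)*(a + 3)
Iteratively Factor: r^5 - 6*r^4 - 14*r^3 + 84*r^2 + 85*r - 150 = (r + 3)*(r^4 - 9*r^3 + 13*r^2 + 45*r - 50) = (r + 2)*(r + 3)*(r^3 - 11*r^2 + 35*r - 25) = (r - 1)*(r + 2)*(r + 3)*(r^2 - 10*r + 25) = (r - 5)*(r - 1)*(r + 2)*(r + 3)*(r - 5)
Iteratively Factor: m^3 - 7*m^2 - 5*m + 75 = (m + 3)*(m^2 - 10*m + 25) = (m - 5)*(m + 3)*(m - 5)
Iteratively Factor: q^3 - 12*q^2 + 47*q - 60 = (q - 4)*(q^2 - 8*q + 15) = (q - 5)*(q - 4)*(q - 3)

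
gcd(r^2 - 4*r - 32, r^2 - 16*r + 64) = r - 8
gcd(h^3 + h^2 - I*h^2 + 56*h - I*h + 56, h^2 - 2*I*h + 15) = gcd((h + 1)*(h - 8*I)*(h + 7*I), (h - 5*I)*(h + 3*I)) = 1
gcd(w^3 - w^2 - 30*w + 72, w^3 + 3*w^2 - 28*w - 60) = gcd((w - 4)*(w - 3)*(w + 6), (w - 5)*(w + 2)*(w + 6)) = w + 6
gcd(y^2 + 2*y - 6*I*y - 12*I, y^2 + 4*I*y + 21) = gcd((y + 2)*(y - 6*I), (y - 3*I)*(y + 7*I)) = 1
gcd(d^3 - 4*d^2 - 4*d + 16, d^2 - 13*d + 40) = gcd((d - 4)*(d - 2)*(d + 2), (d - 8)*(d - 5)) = 1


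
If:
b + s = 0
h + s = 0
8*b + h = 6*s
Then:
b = 0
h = 0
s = 0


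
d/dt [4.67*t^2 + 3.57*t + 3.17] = 9.34*t + 3.57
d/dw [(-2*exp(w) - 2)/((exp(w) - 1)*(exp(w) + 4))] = 2*(exp(2*w) + 2*exp(w) + 7)*exp(w)/(exp(4*w) + 6*exp(3*w) + exp(2*w) - 24*exp(w) + 16)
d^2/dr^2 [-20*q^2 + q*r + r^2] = 2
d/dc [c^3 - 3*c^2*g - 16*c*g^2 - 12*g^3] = 3*c^2 - 6*c*g - 16*g^2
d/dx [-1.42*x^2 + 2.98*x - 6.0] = 2.98 - 2.84*x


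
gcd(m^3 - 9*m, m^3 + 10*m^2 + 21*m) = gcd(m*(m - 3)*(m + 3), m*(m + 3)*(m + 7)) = m^2 + 3*m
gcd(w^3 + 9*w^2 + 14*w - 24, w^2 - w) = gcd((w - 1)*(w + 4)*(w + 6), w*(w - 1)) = w - 1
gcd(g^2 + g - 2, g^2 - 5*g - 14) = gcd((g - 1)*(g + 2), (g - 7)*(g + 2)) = g + 2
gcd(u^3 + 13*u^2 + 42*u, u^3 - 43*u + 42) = u + 7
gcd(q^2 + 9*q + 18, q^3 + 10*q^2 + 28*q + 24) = q + 6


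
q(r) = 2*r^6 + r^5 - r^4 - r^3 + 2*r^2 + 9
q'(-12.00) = -2875872.00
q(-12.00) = 5704425.00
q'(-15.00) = -8846610.00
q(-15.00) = 21975084.00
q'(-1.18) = -20.08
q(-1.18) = 14.60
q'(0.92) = 9.52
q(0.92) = 11.07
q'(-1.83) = -183.06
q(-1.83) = 65.20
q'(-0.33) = -1.49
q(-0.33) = 9.24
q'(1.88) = 314.62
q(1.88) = 108.72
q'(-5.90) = -79038.75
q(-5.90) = 76284.09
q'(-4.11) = -12435.81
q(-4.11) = 8294.19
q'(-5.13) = -38731.73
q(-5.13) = 32404.21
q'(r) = 12*r^5 + 5*r^4 - 4*r^3 - 3*r^2 + 4*r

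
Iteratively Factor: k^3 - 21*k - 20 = (k + 1)*(k^2 - k - 20) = (k + 1)*(k + 4)*(k - 5)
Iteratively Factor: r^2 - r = (r - 1)*(r)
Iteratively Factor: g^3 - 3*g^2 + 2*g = (g)*(g^2 - 3*g + 2) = g*(g - 1)*(g - 2)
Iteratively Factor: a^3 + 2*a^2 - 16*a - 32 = (a + 2)*(a^2 - 16) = (a - 4)*(a + 2)*(a + 4)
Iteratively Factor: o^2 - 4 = (o + 2)*(o - 2)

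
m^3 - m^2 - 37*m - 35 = (m - 7)*(m + 1)*(m + 5)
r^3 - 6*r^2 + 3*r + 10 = (r - 5)*(r - 2)*(r + 1)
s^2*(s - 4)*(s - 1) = s^4 - 5*s^3 + 4*s^2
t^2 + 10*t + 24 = (t + 4)*(t + 6)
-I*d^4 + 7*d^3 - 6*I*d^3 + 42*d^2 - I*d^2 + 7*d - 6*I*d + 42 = (d + 6)*(d - I)*(d + 7*I)*(-I*d + 1)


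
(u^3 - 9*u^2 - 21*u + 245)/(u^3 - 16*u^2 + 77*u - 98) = (u + 5)/(u - 2)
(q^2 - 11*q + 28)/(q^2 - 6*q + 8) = (q - 7)/(q - 2)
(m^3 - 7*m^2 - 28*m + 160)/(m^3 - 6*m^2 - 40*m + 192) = (m + 5)/(m + 6)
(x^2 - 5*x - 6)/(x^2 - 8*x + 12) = (x + 1)/(x - 2)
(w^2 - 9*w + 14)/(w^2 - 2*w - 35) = (w - 2)/(w + 5)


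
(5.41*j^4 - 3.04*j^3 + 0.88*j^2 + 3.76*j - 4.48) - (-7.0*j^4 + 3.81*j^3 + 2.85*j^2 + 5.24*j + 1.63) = 12.41*j^4 - 6.85*j^3 - 1.97*j^2 - 1.48*j - 6.11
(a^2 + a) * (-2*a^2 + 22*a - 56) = -2*a^4 + 20*a^3 - 34*a^2 - 56*a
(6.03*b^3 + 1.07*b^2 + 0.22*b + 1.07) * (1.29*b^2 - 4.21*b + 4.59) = 7.7787*b^5 - 24.006*b^4 + 23.4568*b^3 + 5.3654*b^2 - 3.4949*b + 4.9113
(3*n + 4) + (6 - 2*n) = n + 10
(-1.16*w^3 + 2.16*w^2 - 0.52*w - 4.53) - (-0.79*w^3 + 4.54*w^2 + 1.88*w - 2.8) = -0.37*w^3 - 2.38*w^2 - 2.4*w - 1.73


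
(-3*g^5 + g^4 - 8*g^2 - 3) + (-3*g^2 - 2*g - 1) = -3*g^5 + g^4 - 11*g^2 - 2*g - 4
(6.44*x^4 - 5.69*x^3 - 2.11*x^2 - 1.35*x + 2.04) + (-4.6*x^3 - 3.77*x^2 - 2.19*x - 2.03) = 6.44*x^4 - 10.29*x^3 - 5.88*x^2 - 3.54*x + 0.0100000000000002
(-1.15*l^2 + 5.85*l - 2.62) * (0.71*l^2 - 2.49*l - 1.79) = -0.8165*l^4 + 7.017*l^3 - 14.3682*l^2 - 3.9477*l + 4.6898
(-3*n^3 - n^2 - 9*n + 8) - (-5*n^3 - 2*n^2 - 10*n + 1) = 2*n^3 + n^2 + n + 7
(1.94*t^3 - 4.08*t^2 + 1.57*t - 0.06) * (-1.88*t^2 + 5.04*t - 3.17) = -3.6472*t^5 + 17.448*t^4 - 29.6646*t^3 + 20.9592*t^2 - 5.2793*t + 0.1902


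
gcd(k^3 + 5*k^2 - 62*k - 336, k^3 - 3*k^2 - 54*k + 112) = k^2 - k - 56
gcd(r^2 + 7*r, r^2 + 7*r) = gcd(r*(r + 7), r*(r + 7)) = r^2 + 7*r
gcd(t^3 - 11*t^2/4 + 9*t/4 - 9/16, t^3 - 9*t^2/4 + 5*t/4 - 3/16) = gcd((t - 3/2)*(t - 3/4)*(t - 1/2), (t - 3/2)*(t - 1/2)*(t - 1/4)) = t^2 - 2*t + 3/4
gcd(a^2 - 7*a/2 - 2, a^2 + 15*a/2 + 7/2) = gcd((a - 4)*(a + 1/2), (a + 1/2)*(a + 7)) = a + 1/2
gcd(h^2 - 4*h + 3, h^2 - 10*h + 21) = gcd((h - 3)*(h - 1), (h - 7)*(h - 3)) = h - 3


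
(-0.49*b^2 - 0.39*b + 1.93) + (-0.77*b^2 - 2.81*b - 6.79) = -1.26*b^2 - 3.2*b - 4.86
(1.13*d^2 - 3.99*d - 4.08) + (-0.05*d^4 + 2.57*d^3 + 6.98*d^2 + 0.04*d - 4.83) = -0.05*d^4 + 2.57*d^3 + 8.11*d^2 - 3.95*d - 8.91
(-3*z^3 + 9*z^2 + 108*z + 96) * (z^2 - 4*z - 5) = -3*z^5 + 21*z^4 + 87*z^3 - 381*z^2 - 924*z - 480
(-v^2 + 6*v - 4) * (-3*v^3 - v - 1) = 3*v^5 - 18*v^4 + 13*v^3 - 5*v^2 - 2*v + 4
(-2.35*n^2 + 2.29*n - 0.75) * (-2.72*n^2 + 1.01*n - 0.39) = 6.392*n^4 - 8.6023*n^3 + 5.2694*n^2 - 1.6506*n + 0.2925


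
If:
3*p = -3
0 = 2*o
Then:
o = 0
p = -1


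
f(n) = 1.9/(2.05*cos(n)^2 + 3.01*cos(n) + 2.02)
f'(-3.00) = 0.26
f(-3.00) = 1.81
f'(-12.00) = 0.18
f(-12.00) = 0.32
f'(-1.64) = -1.56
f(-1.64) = 1.04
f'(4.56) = -1.73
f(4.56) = 1.18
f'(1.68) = 1.64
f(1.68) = 1.11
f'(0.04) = 0.01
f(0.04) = 0.27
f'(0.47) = 0.14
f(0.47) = 0.30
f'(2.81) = -0.53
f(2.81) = 1.89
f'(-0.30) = -0.08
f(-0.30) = 0.28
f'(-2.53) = 0.44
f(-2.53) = 2.04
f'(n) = 1.9*(4.1*sin(n)*cos(n) + 3.01*sin(n))/(2.05*cos(n)^2 + 3.01*cos(n) + 2.02)^2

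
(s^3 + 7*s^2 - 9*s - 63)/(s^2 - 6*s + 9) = (s^2 + 10*s + 21)/(s - 3)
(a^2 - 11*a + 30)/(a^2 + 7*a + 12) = (a^2 - 11*a + 30)/(a^2 + 7*a + 12)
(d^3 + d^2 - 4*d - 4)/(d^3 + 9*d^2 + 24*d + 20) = (d^2 - d - 2)/(d^2 + 7*d + 10)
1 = 1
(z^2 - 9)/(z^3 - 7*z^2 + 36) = (z + 3)/(z^2 - 4*z - 12)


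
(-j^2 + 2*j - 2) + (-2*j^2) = -3*j^2 + 2*j - 2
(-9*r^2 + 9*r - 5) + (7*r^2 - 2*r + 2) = -2*r^2 + 7*r - 3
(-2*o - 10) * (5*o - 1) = -10*o^2 - 48*o + 10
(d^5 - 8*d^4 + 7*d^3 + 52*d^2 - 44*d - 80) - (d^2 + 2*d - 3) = d^5 - 8*d^4 + 7*d^3 + 51*d^2 - 46*d - 77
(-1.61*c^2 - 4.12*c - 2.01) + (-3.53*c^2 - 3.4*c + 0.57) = -5.14*c^2 - 7.52*c - 1.44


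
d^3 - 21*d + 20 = (d - 4)*(d - 1)*(d + 5)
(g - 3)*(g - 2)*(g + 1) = g^3 - 4*g^2 + g + 6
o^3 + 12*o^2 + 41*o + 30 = (o + 1)*(o + 5)*(o + 6)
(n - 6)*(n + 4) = n^2 - 2*n - 24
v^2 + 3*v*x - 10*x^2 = (v - 2*x)*(v + 5*x)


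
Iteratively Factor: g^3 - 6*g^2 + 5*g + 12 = (g - 3)*(g^2 - 3*g - 4) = (g - 3)*(g + 1)*(g - 4)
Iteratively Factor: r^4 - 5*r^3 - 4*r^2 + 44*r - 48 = (r - 2)*(r^3 - 3*r^2 - 10*r + 24) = (r - 4)*(r - 2)*(r^2 + r - 6) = (r - 4)*(r - 2)^2*(r + 3)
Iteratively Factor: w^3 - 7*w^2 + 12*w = (w - 3)*(w^2 - 4*w) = (w - 4)*(w - 3)*(w)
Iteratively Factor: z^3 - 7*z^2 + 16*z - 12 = (z - 2)*(z^2 - 5*z + 6) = (z - 2)^2*(z - 3)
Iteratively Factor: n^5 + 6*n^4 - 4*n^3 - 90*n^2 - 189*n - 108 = (n + 1)*(n^4 + 5*n^3 - 9*n^2 - 81*n - 108) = (n + 1)*(n + 3)*(n^3 + 2*n^2 - 15*n - 36) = (n + 1)*(n + 3)^2*(n^2 - n - 12) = (n + 1)*(n + 3)^3*(n - 4)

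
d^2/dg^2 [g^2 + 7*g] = 2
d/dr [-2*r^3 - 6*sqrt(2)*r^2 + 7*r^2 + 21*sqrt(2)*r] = -6*r^2 - 12*sqrt(2)*r + 14*r + 21*sqrt(2)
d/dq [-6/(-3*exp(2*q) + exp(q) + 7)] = (6 - 36*exp(q))*exp(q)/(-3*exp(2*q) + exp(q) + 7)^2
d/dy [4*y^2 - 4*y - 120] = 8*y - 4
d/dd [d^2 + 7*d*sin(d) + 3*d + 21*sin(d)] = 7*d*cos(d) + 2*d + 7*sin(d) + 21*cos(d) + 3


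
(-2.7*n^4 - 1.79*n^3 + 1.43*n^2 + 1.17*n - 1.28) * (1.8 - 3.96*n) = 10.692*n^5 + 2.2284*n^4 - 8.8848*n^3 - 2.0592*n^2 + 7.1748*n - 2.304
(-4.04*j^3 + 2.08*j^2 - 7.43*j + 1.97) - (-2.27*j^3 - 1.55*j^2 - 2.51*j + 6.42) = -1.77*j^3 + 3.63*j^2 - 4.92*j - 4.45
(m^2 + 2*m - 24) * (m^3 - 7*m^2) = m^5 - 5*m^4 - 38*m^3 + 168*m^2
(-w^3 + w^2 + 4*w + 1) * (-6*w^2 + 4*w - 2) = 6*w^5 - 10*w^4 - 18*w^3 + 8*w^2 - 4*w - 2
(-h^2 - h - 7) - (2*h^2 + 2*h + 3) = -3*h^2 - 3*h - 10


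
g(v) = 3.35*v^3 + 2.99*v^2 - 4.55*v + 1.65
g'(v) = 10.05*v^2 + 5.98*v - 4.55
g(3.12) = 118.30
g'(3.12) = 111.94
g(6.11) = 849.60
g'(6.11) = 407.18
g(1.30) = 8.15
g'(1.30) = 20.21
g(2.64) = 72.12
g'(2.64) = 81.28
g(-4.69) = -256.83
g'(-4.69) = 188.46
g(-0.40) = 3.73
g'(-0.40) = -5.33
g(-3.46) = -85.57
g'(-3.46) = 95.07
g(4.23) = 289.45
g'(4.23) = 200.57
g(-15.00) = -10563.60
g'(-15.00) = 2167.00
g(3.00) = 105.36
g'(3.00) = 103.84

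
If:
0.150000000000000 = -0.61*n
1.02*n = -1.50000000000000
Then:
No Solution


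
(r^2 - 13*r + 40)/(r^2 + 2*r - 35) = (r - 8)/(r + 7)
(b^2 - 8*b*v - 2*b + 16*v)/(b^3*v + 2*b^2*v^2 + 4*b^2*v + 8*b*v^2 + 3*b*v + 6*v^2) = (b^2 - 8*b*v - 2*b + 16*v)/(v*(b^3 + 2*b^2*v + 4*b^2 + 8*b*v + 3*b + 6*v))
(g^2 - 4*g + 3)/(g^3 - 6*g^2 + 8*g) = (g^2 - 4*g + 3)/(g*(g^2 - 6*g + 8))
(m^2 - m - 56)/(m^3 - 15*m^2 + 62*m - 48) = (m + 7)/(m^2 - 7*m + 6)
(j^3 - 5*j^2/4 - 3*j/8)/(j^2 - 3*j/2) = j + 1/4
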